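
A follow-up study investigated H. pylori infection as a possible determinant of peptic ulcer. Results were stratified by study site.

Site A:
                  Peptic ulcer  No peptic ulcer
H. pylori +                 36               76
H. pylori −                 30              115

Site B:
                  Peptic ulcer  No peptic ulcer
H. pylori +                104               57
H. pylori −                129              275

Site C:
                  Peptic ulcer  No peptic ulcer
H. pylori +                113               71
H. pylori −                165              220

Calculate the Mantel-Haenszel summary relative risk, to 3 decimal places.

RR_MH = Σ(aᵢ·n₀ᵢ/nᵢ) / Σ(cᵢ·n₁ᵢ/nᵢ), with n₁ᵢ = aᵢ+bᵢ (exposed), n₀ᵢ = cᵢ+dᵢ (unexposed), nᵢ = n₁ᵢ+n₀ᵢ.
Stratum 1 (Site A): n₁ = 112, n₀ = 145, n = 257; a·n₀/n = 36·145/257 = 20.3113; c·n₁/n = 30·112/257 = 13.0739
Stratum 2 (Site B): n₁ = 161, n₀ = 404, n = 565; a·n₀/n = 104·404/565 = 74.3646; c·n₁/n = 129·161/565 = 36.7593
Stratum 3 (Site C): n₁ = 184, n₀ = 385, n = 569; a·n₀/n = 113·385/569 = 76.4587; c·n₁/n = 165·184/569 = 53.3568
RR_MH = (20.3113 + 74.3646 + 76.4587) / (13.0739 + 36.7593 + 53.3568) = 171.1346 / 103.1900 = 1.65844

1.658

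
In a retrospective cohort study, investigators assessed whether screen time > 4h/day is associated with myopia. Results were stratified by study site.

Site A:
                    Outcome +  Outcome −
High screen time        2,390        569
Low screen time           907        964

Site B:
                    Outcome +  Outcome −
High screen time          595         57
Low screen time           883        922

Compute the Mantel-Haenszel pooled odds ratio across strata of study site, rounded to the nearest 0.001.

OR_MH = Σ(aᵢdᵢ/nᵢ) / Σ(bᵢcᵢ/nᵢ), where nᵢ is the stratum total.
Stratum 1 (Site A): n = 4830; a·d/n = 2390·964/4830 = 477.0104; b·c/n = 569·907/4830 = 106.8495
Stratum 2 (Site B): n = 2457; a·d/n = 595·922/2457 = 223.2764; b·c/n = 57·883/2457 = 20.4847
OR_MH = (477.0104 + 223.2764) / (106.8495 + 20.4847) = 700.2867 / 127.3342 = 5.49960

5.500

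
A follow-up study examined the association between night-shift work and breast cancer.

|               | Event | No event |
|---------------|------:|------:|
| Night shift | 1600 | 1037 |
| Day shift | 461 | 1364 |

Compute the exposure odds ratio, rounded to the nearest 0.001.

Cells: a = 1600, b = 1037, c = 461, d = 1364.
OR = (a·d)/(b·c) = (1600 × 1364) / (1037 × 461) = 2182400 / 478057 = 4.56515
The odds of breast cancer are about 4.57 times as high in the night shift group.

4.565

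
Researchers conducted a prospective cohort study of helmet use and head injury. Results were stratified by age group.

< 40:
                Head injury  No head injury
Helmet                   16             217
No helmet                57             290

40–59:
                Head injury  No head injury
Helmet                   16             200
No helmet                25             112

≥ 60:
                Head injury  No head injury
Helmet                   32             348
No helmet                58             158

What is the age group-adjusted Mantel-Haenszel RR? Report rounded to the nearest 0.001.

RR_MH = Σ(aᵢ·n₀ᵢ/nᵢ) / Σ(cᵢ·n₁ᵢ/nᵢ), with n₁ᵢ = aᵢ+bᵢ (exposed), n₀ᵢ = cᵢ+dᵢ (unexposed), nᵢ = n₁ᵢ+n₀ᵢ.
Stratum 1 (< 40): n₁ = 233, n₀ = 347, n = 580; a·n₀/n = 16·347/580 = 9.5724; c·n₁/n = 57·233/580 = 22.8983
Stratum 2 (40–59): n₁ = 216, n₀ = 137, n = 353; a·n₀/n = 16·137/353 = 6.2096; c·n₁/n = 25·216/353 = 15.2975
Stratum 3 (≥ 60): n₁ = 380, n₀ = 216, n = 596; a·n₀/n = 32·216/596 = 11.5973; c·n₁/n = 58·380/596 = 36.9799
RR_MH = (9.5724 + 6.2096 + 11.5973) / (22.8983 + 15.2975 + 36.9799) = 27.3794 / 75.1756 = 0.36421

0.364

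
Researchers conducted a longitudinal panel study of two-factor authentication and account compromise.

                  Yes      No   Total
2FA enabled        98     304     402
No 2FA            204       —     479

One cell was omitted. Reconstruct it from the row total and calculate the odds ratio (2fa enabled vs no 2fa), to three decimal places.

The missing cell is in the unexposed row: 479 − 204 = 275.
So a = 98, b = 304, c = 204, d = 275.
OR = (a·d)/(b·c) = (98 × 275) / (304 × 204) = 26950 / 62016 = 0.43457

0.435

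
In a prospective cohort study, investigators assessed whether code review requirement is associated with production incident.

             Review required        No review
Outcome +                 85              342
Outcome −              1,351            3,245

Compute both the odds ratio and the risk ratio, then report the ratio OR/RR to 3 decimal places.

0.962

Reading the table with exposure as columns: a = 85 (Review required, case), b = 1351 (Review required, non-case), c = 342 (No review, case), d = 3245.
OR = (85·3245)/(1351·342) = 275825/462042 = 0.59697
Risk in exposed = 85/1436 = 0.05919; risk in unexposed = 342/3587 = 0.09534; RR = 0.62083
OR/RR = 0.59697 / 0.62083 = 0.96157
The outcome is rare in both groups, so OR ≈ RR (ratio near 1).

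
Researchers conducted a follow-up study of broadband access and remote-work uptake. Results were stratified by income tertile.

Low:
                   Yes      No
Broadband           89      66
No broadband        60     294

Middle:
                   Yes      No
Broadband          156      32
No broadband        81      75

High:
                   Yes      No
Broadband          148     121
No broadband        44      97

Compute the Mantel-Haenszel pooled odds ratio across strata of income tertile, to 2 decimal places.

OR_MH = Σ(aᵢdᵢ/nᵢ) / Σ(bᵢcᵢ/nᵢ), where nᵢ is the stratum total.
Stratum 1 (Low): n = 509; a·d/n = 89·294/509 = 51.4067; b·c/n = 66·60/509 = 7.7800
Stratum 2 (Middle): n = 344; a·d/n = 156·75/344 = 34.0116; b·c/n = 32·81/344 = 7.5349
Stratum 3 (High): n = 410; a·d/n = 148·97/410 = 35.0146; b·c/n = 121·44/410 = 12.9854
OR_MH = (51.4067 + 34.0116 + 35.0146) / (7.7800 + 7.5349 + 12.9854) = 120.4329 / 28.3002 = 4.25555

4.26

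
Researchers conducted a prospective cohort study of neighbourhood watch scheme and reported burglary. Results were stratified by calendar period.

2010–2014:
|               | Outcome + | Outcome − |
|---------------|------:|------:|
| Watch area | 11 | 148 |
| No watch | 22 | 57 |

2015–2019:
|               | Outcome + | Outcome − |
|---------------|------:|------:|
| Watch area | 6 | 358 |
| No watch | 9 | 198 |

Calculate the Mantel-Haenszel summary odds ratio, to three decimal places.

OR_MH = Σ(aᵢdᵢ/nᵢ) / Σ(bᵢcᵢ/nᵢ), where nᵢ is the stratum total.
Stratum 1 (2010–2014): n = 238; a·d/n = 11·57/238 = 2.6345; b·c/n = 148·22/238 = 13.6807
Stratum 2 (2015–2019): n = 571; a·d/n = 6·198/571 = 2.0806; b·c/n = 358·9/571 = 5.6427
OR_MH = (2.6345 + 2.0806) / (13.6807 + 5.6427) = 4.7150 / 19.3234 = 0.24401

0.244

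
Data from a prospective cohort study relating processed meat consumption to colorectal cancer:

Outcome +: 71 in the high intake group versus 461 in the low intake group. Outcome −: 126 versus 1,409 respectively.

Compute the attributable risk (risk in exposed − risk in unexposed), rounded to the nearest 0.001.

From the description: a = 71, b = 126, c = 461, d = 1409.
Risk in exposed = 71/197 = 0.360406; risk in unexposed = 461/1870 = 0.246524.
Risk difference = 0.360406 − 0.246524 = 0.113882

0.114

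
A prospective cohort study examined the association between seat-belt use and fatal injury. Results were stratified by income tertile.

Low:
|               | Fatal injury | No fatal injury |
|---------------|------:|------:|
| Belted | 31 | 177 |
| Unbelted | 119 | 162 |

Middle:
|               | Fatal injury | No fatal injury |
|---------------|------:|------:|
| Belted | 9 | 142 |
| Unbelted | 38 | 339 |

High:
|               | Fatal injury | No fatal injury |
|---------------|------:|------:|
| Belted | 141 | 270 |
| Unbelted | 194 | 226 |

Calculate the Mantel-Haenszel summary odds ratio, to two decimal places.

0.47

OR_MH = Σ(aᵢdᵢ/nᵢ) / Σ(bᵢcᵢ/nᵢ), where nᵢ is the stratum total.
Stratum 1 (Low): n = 489; a·d/n = 31·162/489 = 10.2699; b·c/n = 177·119/489 = 43.0736
Stratum 2 (Middle): n = 528; a·d/n = 9·339/528 = 5.7784; b·c/n = 142·38/528 = 10.2197
Stratum 3 (High): n = 831; a·d/n = 141·226/831 = 38.3466; b·c/n = 270·194/831 = 63.0325
OR_MH = (10.2699 + 5.7784 + 38.3466) / (43.0736 + 10.2197 + 63.0325) = 54.3949 / 116.3258 = 0.46761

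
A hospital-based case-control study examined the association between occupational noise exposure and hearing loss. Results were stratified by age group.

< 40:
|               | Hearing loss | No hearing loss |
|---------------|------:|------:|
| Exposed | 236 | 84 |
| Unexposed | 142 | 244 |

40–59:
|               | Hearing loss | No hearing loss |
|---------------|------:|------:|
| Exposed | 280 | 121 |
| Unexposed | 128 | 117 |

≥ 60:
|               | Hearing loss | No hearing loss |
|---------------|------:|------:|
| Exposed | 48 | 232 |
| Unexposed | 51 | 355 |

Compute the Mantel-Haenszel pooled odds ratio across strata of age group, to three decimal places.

OR_MH = Σ(aᵢdᵢ/nᵢ) / Σ(bᵢcᵢ/nᵢ), where nᵢ is the stratum total.
Stratum 1 (< 40): n = 706; a·d/n = 236·244/706 = 81.5637; b·c/n = 84·142/706 = 16.8952
Stratum 2 (40–59): n = 646; a·d/n = 280·117/646 = 50.7121; b·c/n = 121·128/646 = 23.9752
Stratum 3 (≥ 60): n = 686; a·d/n = 48·355/686 = 24.8397; b·c/n = 232·51/686 = 17.2478
OR_MH = (81.5637 + 50.7121 + 24.8397) / (16.8952 + 23.9752 + 17.2478) = 157.1155 / 58.1182 = 2.70338

2.703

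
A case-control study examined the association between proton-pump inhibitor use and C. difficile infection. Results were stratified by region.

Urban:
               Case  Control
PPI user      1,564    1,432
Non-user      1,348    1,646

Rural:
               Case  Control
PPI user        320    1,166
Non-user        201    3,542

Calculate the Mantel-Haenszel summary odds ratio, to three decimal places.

OR_MH = Σ(aᵢdᵢ/nᵢ) / Σ(bᵢcᵢ/nᵢ), where nᵢ is the stratum total.
Stratum 1 (Urban): n = 5990; a·d/n = 1564·1646/5990 = 429.7736; b·c/n = 1432·1348/5990 = 322.2598
Stratum 2 (Rural): n = 5229; a·d/n = 320·3542/5229 = 216.7604; b·c/n = 1166·201/5229 = 44.8204
OR_MH = (429.7736 + 216.7604) / (322.2598 + 44.8204) = 646.5340 / 367.0802 = 1.76129

1.761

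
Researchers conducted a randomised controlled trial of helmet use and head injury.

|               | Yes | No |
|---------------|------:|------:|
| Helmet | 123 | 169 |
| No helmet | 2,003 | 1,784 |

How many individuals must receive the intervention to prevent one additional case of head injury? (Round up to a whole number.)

10

Risk in treated group = 123/292 = 0.42123; risk in control = 2003/3787 = 0.52891.
Absolute risk reduction = 0.52891 − 0.42123 = 0.10768
NNT = 1 / ARR = 1 / 0.10768 = 9.287 → round up → 10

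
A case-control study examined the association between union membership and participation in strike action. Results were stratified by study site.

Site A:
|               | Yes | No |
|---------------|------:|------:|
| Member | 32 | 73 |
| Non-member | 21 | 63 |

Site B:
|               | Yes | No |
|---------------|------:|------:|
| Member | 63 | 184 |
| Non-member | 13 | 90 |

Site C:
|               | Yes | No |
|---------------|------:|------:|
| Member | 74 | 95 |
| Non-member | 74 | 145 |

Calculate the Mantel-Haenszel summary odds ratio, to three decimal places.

OR_MH = Σ(aᵢdᵢ/nᵢ) / Σ(bᵢcᵢ/nᵢ), where nᵢ is the stratum total.
Stratum 1 (Site A): n = 189; a·d/n = 32·63/189 = 10.6667; b·c/n = 73·21/189 = 8.1111
Stratum 2 (Site B): n = 350; a·d/n = 63·90/350 = 16.2000; b·c/n = 184·13/350 = 6.8343
Stratum 3 (Site C): n = 388; a·d/n = 74·145/388 = 27.6546; b·c/n = 95·74/388 = 18.1186
OR_MH = (10.6667 + 16.2000 + 27.6546) / (8.1111 + 6.8343 + 18.1186) = 54.5213 / 33.0640 = 1.64897

1.649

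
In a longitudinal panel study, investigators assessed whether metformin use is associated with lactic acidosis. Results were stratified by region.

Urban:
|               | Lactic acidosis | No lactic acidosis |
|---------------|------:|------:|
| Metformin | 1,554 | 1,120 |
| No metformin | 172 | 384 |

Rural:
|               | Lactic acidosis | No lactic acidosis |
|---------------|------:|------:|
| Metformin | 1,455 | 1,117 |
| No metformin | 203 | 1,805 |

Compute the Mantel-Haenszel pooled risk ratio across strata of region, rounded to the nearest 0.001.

RR_MH = Σ(aᵢ·n₀ᵢ/nᵢ) / Σ(cᵢ·n₁ᵢ/nᵢ), with n₁ᵢ = aᵢ+bᵢ (exposed), n₀ᵢ = cᵢ+dᵢ (unexposed), nᵢ = n₁ᵢ+n₀ᵢ.
Stratum 1 (Urban): n₁ = 2674, n₀ = 556, n = 3230; a·n₀/n = 1554·556/3230 = 267.4997; c·n₁/n = 172·2674/3230 = 142.3926
Stratum 2 (Rural): n₁ = 2572, n₀ = 2008, n = 4580; a·n₀/n = 1455·2008/4580 = 637.9127; c·n₁/n = 203·2572/4580 = 113.9991
RR_MH = (267.4997 + 637.9127) / (142.3926 + 113.9991) = 905.4124 / 256.3917 = 3.53136

3.531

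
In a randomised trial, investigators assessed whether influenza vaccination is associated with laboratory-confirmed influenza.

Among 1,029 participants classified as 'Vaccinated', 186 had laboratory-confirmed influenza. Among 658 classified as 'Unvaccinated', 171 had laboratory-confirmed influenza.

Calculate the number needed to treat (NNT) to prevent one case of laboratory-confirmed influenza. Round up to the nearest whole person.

13

Risk in treated group = 186/1029 = 0.18076; risk in control = 171/658 = 0.25988.
Absolute risk reduction = 0.25988 − 0.18076 = 0.07912
NNT = 1 / ARR = 1 / 0.07912 = 12.639 → round up → 13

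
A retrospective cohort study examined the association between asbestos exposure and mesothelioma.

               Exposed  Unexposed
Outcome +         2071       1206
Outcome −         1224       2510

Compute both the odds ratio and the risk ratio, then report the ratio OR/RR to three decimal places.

Reading the table with exposure as columns: a = 2071 (Exposed, case), b = 1224 (Exposed, non-case), c = 1206 (Unexposed, case), d = 2510.
OR = (2071·2510)/(1224·1206) = 5198210/1476144 = 3.52148
Risk in exposed = 2071/3295 = 0.62853; risk in unexposed = 1206/3716 = 0.32454; RR = 1.93666
OR/RR = 3.52148 / 1.93666 = 1.81833
The outcome is not rare, so the OR lies further from 1 than the RR.

1.818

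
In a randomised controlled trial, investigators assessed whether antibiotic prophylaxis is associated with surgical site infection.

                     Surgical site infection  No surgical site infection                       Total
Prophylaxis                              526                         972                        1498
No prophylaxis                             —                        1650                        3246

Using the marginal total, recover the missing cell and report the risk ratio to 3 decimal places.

0.714

The missing cell is in the unexposed row: 3246 − 1650 = 1596.
So a = 526, b = 972, c = 1596, d = 1650.
RR = [a/(a+b)] / [c/(c+d)] = (526/1498) / (1596/3246) = 0.35113/0.49168 = 0.71415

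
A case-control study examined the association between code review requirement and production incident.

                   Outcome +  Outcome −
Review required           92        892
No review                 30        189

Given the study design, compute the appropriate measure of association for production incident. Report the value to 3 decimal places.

0.650

Cells: a = 92, b = 892, c = 30, d = 189.
This is a case-control study: participants were sampled on outcome status, so risks in the source population cannot be estimated directly — relative risk is not valid here. The odds ratio is the appropriate measure.
OR = (a·d)/(b·c) = (92 × 189) / (892 × 30) = 17388 / 26760 = 0.64978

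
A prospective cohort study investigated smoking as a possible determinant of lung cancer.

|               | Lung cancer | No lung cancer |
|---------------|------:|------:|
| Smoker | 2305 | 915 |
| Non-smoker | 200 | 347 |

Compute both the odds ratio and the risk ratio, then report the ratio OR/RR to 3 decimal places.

2.232

Cells: a = 2305, b = 915, c = 200, d = 347.
OR = (2305·347)/(915·200) = 799835/183000 = 4.37068
Risk in exposed = 2305/3220 = 0.71584; risk in unexposed = 200/547 = 0.36563; RR = 1.95782
OR/RR = 4.37068 / 1.95782 = 2.23243
The outcome is not rare, so the OR lies further from 1 than the RR.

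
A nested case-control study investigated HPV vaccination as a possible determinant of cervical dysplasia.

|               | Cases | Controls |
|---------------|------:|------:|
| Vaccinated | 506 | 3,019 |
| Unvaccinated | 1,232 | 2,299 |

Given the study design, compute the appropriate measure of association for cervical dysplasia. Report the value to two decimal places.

0.31

Cells: a = 506, b = 3019, c = 1232, d = 2299.
This is a nested case-control study: participants were sampled on outcome status, so risks in the source population cannot be estimated directly — relative risk is not valid here. The odds ratio is the appropriate measure.
OR = (a·d)/(b·c) = (506 × 2299) / (3019 × 1232) = 1163294 / 3719408 = 0.31276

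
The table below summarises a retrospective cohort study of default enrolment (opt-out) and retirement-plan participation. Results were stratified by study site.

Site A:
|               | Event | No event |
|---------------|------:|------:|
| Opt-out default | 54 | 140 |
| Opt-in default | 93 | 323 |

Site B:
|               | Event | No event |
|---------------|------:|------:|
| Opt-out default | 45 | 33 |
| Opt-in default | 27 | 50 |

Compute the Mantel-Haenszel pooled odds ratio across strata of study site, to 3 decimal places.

OR_MH = Σ(aᵢdᵢ/nᵢ) / Σ(bᵢcᵢ/nᵢ), where nᵢ is the stratum total.
Stratum 1 (Site A): n = 610; a·d/n = 54·323/610 = 28.5934; b·c/n = 140·93/610 = 21.3443
Stratum 2 (Site B): n = 155; a·d/n = 45·50/155 = 14.5161; b·c/n = 33·27/155 = 5.7484
OR_MH = (28.5934 + 14.5161) / (21.3443 + 5.7484) = 43.1096 / 27.0926 = 1.59119

1.591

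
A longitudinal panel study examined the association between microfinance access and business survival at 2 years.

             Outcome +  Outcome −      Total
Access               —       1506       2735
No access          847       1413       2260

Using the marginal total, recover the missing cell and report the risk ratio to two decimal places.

The missing cell is in the exposed row: 2735 − 1506 = 1229.
So a = 1229, b = 1506, c = 847, d = 1413.
RR = [a/(a+b)] / [c/(c+d)] = (1229/2735) / (847/2260) = 0.44936/0.37478 = 1.19900

1.20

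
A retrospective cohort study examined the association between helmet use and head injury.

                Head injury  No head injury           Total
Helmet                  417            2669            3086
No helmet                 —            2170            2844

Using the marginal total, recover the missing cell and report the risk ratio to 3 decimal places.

The missing cell is in the unexposed row: 2844 − 2170 = 674.
So a = 417, b = 2669, c = 674, d = 2170.
RR = [a/(a+b)] / [c/(c+d)] = (417/3086) / (674/2844) = 0.13513/0.23699 = 0.57018

0.570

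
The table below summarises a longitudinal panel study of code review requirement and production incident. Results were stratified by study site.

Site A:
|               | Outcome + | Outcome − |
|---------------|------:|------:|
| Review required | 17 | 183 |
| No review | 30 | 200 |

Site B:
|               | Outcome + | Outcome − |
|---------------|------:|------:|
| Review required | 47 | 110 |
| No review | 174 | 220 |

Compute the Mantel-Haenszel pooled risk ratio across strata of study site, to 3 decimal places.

RR_MH = Σ(aᵢ·n₀ᵢ/nᵢ) / Σ(cᵢ·n₁ᵢ/nᵢ), with n₁ᵢ = aᵢ+bᵢ (exposed), n₀ᵢ = cᵢ+dᵢ (unexposed), nᵢ = n₁ᵢ+n₀ᵢ.
Stratum 1 (Site A): n₁ = 200, n₀ = 230, n = 430; a·n₀/n = 17·230/430 = 9.0930; c·n₁/n = 30·200/430 = 13.9535
Stratum 2 (Site B): n₁ = 157, n₀ = 394, n = 551; a·n₀/n = 47·394/551 = 33.6080; c·n₁/n = 174·157/551 = 49.5789
RR_MH = (9.0930 + 33.6080) / (13.9535 + 49.5789) = 42.7010 / 63.5324 = 0.67211

0.672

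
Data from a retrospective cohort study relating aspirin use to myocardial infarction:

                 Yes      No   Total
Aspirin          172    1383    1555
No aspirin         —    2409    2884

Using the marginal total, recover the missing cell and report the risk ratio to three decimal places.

The missing cell is in the unexposed row: 2884 − 2409 = 475.
So a = 172, b = 1383, c = 475, d = 2409.
RR = [a/(a+b)] / [c/(c+d)] = (172/1555) / (475/2884) = 0.11061/0.16470 = 0.67158

0.672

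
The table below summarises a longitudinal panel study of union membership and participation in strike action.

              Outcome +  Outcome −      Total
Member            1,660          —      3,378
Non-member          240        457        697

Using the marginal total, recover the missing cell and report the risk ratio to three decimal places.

1.427

The missing cell is in the exposed row: 3378 − 1660 = 1718.
So a = 1660, b = 1718, c = 240, d = 457.
RR = [a/(a+b)] / [c/(c+d)] = (1660/3378) / (240/697) = 0.49142/0.34433 = 1.42715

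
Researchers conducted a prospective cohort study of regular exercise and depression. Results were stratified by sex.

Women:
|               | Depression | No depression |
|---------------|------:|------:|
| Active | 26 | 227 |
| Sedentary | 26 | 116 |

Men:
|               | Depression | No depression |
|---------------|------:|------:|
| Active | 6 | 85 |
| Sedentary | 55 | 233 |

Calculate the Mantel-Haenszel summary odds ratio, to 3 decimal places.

OR_MH = Σ(aᵢdᵢ/nᵢ) / Σ(bᵢcᵢ/nᵢ), where nᵢ is the stratum total.
Stratum 1 (Women): n = 395; a·d/n = 26·116/395 = 7.6354; b·c/n = 227·26/395 = 14.9418
Stratum 2 (Men): n = 379; a·d/n = 6·233/379 = 3.6887; b·c/n = 85·55/379 = 12.3351
OR_MH = (7.6354 + 3.6887) / (14.9418 + 12.3351) = 11.3241 / 27.2769 = 0.41515

0.415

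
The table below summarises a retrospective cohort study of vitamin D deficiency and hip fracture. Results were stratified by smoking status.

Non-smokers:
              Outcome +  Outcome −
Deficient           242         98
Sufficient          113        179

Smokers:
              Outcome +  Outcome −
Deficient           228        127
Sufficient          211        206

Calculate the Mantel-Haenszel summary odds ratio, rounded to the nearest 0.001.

OR_MH = Σ(aᵢdᵢ/nᵢ) / Σ(bᵢcᵢ/nᵢ), where nᵢ is the stratum total.
Stratum 1 (Non-smokers): n = 632; a·d/n = 242·179/632 = 68.5411; b·c/n = 98·113/632 = 17.5222
Stratum 2 (Smokers): n = 772; a·d/n = 228·206/772 = 60.8394; b·c/n = 127·211/772 = 34.7111
OR_MH = (68.5411 + 60.8394) / (17.5222 + 34.7111) = 129.3805 / 52.2333 = 2.47697

2.477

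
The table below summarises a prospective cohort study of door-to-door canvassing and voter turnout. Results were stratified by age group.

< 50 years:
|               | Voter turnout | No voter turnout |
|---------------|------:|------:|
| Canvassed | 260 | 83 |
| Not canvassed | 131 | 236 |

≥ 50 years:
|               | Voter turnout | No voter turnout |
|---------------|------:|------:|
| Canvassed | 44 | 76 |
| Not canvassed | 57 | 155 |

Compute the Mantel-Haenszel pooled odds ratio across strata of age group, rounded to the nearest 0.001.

3.771

OR_MH = Σ(aᵢdᵢ/nᵢ) / Σ(bᵢcᵢ/nᵢ), where nᵢ is the stratum total.
Stratum 1 (< 50 years): n = 710; a·d/n = 260·236/710 = 86.4225; b·c/n = 83·131/710 = 15.3141
Stratum 2 (≥ 50 years): n = 332; a·d/n = 44·155/332 = 20.5422; b·c/n = 76·57/332 = 13.0482
OR_MH = (86.4225 + 20.5422) / (15.3141 + 13.0482) = 106.9647 / 28.3623 = 3.77137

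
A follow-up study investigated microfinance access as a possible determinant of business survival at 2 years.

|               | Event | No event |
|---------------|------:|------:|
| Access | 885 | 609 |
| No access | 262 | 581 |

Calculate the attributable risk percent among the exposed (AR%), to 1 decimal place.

47.5

Cells: a = 885, b = 609, c = 262, d = 581.
Risk in exposed = 885/1494 = 0.59237; risk in unexposed = 262/843 = 0.31079.
RR = 0.59237/0.31079 = 1.90598
AR% = (RR − 1)/RR × 100 = (1.90598 − 1)/1.90598 × 100 = 47.5336%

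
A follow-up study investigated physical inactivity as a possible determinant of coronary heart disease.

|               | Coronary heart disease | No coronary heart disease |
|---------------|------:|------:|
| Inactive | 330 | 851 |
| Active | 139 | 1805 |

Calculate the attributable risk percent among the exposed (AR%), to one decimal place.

74.4

Cells: a = 330, b = 851, c = 139, d = 1805.
Risk in exposed = 330/1181 = 0.27942; risk in unexposed = 139/1944 = 0.07150.
RR = 0.27942/0.07150 = 3.90792
AR% = (RR − 1)/RR × 100 = (3.90792 − 1)/3.90792 × 100 = 74.4109%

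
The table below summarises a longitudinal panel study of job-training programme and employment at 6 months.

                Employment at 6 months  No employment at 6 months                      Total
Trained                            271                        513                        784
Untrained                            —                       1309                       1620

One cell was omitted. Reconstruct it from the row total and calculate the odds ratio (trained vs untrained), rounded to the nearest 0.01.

2.22

The missing cell is in the unexposed row: 1620 − 1309 = 311.
So a = 271, b = 513, c = 311, d = 1309.
OR = (a·d)/(b·c) = (271 × 1309) / (513 × 311) = 354739 / 159543 = 2.22347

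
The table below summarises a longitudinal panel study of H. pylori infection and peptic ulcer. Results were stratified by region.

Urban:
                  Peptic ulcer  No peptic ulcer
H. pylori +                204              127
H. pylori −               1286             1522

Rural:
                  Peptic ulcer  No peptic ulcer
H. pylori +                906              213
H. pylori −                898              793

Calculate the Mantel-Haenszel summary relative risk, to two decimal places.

1.48

RR_MH = Σ(aᵢ·n₀ᵢ/nᵢ) / Σ(cᵢ·n₁ᵢ/nᵢ), with n₁ᵢ = aᵢ+bᵢ (exposed), n₀ᵢ = cᵢ+dᵢ (unexposed), nᵢ = n₁ᵢ+n₀ᵢ.
Stratum 1 (Urban): n₁ = 331, n₀ = 2808, n = 3139; a·n₀/n = 204·2808/3139 = 182.4887; c·n₁/n = 1286·331/3139 = 135.6056
Stratum 2 (Rural): n₁ = 1119, n₀ = 1691, n = 2810; a·n₀/n = 906·1691/2810 = 545.2121; c·n₁/n = 898·1119/2810 = 357.6021
RR_MH = (182.4887 + 545.2121) / (135.6056 + 357.6021) = 727.7008 / 493.2077 = 1.47544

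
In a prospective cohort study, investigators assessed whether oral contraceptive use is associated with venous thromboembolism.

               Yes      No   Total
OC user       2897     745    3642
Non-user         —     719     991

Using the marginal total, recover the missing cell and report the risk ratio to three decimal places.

2.898

The missing cell is in the unexposed row: 991 − 719 = 272.
So a = 2897, b = 745, c = 272, d = 719.
RR = [a/(a+b)] / [c/(c+d)] = (2897/3642) / (272/991) = 0.79544/0.27447 = 2.89810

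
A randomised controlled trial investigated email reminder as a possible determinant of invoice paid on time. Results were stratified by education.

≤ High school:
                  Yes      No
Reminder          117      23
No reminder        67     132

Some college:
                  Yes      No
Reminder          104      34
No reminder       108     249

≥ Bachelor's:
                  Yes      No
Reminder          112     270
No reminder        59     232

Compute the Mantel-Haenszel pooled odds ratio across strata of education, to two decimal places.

3.83

OR_MH = Σ(aᵢdᵢ/nᵢ) / Σ(bᵢcᵢ/nᵢ), where nᵢ is the stratum total.
Stratum 1 (≤ High school): n = 339; a·d/n = 117·132/339 = 45.5575; b·c/n = 23·67/339 = 4.5457
Stratum 2 (Some college): n = 495; a·d/n = 104·249/495 = 52.3152; b·c/n = 34·108/495 = 7.4182
Stratum 3 (≥ Bachelor's): n = 673; a·d/n = 112·232/673 = 38.6092; b·c/n = 270·59/673 = 23.6701
OR_MH = (45.5575 + 52.3152 + 38.6092) / (4.5457 + 7.4182 + 23.6701) = 136.4819 / 35.6340 = 3.83010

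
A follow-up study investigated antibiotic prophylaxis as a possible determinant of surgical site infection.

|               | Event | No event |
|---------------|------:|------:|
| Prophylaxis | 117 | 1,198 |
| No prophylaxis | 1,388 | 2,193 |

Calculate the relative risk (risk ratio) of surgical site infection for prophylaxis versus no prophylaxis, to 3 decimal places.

Cells: a = 117, b = 1198, c = 1388, d = 2193.
Risk in exposed = 117/1315 = 0.08897; risk in unexposed = 1388/3581 = 0.38760.
RR = 0.08897 / 0.38760 = 0.22955
The risk is 77% lower among the exposed than among the unexposed.

0.230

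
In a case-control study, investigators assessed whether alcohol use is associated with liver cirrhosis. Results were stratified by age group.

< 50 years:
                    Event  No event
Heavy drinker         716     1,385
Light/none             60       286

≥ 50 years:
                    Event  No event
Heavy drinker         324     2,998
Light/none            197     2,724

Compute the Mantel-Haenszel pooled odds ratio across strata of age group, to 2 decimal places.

OR_MH = Σ(aᵢdᵢ/nᵢ) / Σ(bᵢcᵢ/nᵢ), where nᵢ is the stratum total.
Stratum 1 (< 50 years): n = 2447; a·d/n = 716·286/2447 = 83.6845; b·c/n = 1385·60/2447 = 33.9600
Stratum 2 (≥ 50 years): n = 6243; a·d/n = 324·2724/6243 = 141.3705; b·c/n = 2998·197/6243 = 94.6029
OR_MH = (83.6845 + 141.3705) / (33.9600 + 94.6029) = 225.0550 / 128.5629 = 1.75054

1.75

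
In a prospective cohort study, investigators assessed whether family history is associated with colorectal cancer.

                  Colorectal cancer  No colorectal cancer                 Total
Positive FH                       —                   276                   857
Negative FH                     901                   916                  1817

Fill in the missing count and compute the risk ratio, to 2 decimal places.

The missing cell is in the exposed row: 857 − 276 = 581.
So a = 581, b = 276, c = 901, d = 916.
RR = [a/(a+b)] / [c/(c+d)] = (581/857) / (901/1817) = 0.67795/0.49587 = 1.36718

1.37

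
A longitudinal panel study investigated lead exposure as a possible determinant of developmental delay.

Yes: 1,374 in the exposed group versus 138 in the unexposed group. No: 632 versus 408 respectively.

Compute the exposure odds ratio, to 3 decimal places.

6.428

From the description: a = 1374, b = 632, c = 138, d = 408.
OR = (a·d)/(b·c) = (1374 × 408) / (632 × 138) = 560592 / 87216 = 6.42763
The odds of developmental delay are about 6.43 times as high in the exposed group.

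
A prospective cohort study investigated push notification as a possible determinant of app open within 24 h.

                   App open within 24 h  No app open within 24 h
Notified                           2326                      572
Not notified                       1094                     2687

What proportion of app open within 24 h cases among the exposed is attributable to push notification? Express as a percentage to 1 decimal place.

64.0

Cells: a = 2326, b = 572, c = 1094, d = 2687.
Risk in exposed = 2326/2898 = 0.80262; risk in unexposed = 1094/3781 = 0.28934.
RR = 0.80262/0.28934 = 2.77396
AR% = (RR − 1)/RR × 100 = (2.77396 − 1)/2.77396 × 100 = 63.9505%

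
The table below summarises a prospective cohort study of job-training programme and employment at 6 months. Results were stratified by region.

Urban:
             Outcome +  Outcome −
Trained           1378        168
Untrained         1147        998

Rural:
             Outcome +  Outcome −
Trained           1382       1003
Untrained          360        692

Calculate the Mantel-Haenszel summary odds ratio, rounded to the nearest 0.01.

OR_MH = Σ(aᵢdᵢ/nᵢ) / Σ(bᵢcᵢ/nᵢ), where nᵢ is the stratum total.
Stratum 1 (Urban): n = 3691; a·d/n = 1378·998/3691 = 372.5939; b·c/n = 168·1147/3691 = 52.2070
Stratum 2 (Rural): n = 3437; a·d/n = 1382·692/3437 = 278.2496; b·c/n = 1003·360/3437 = 105.0567
OR_MH = (372.5939 + 278.2496) / (52.2070 + 105.0567) = 650.8435 / 157.2637 = 4.13855

4.14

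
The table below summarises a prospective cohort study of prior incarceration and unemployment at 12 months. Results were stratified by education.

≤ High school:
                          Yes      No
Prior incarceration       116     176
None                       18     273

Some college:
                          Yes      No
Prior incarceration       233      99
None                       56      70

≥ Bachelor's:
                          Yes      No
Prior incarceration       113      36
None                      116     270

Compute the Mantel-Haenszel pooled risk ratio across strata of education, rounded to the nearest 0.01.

RR_MH = Σ(aᵢ·n₀ᵢ/nᵢ) / Σ(cᵢ·n₁ᵢ/nᵢ), with n₁ᵢ = aᵢ+bᵢ (exposed), n₀ᵢ = cᵢ+dᵢ (unexposed), nᵢ = n₁ᵢ+n₀ᵢ.
Stratum 1 (≤ High school): n₁ = 292, n₀ = 291, n = 583; a·n₀/n = 116·291/583 = 57.9005; c·n₁/n = 18·292/583 = 9.0154
Stratum 2 (Some college): n₁ = 332, n₀ = 126, n = 458; a·n₀/n = 233·126/458 = 64.1004; c·n₁/n = 56·332/458 = 40.5939
Stratum 3 (≥ Bachelor's): n₁ = 149, n₀ = 386, n = 535; a·n₀/n = 113·386/535 = 81.5290; c·n₁/n = 116·149/535 = 32.3065
RR_MH = (57.9005 + 64.1004 + 81.5290) / (9.0154 + 40.5939 + 32.3065) = 203.5299 / 81.9159 = 2.48462

2.48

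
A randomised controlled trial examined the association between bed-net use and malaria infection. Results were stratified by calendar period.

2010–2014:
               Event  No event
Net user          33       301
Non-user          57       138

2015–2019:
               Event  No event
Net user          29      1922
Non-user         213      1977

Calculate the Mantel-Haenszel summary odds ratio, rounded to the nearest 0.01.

OR_MH = Σ(aᵢdᵢ/nᵢ) / Σ(bᵢcᵢ/nᵢ), where nᵢ is the stratum total.
Stratum 1 (2010–2014): n = 529; a·d/n = 33·138/529 = 8.6087; b·c/n = 301·57/529 = 32.4329
Stratum 2 (2015–2019): n = 4141; a·d/n = 29·1977/4141 = 13.8452; b·c/n = 1922·213/4141 = 98.8616
OR_MH = (8.6087 + 13.8452) / (32.4329 + 98.8616) = 22.4539 / 131.2945 = 0.17102

0.17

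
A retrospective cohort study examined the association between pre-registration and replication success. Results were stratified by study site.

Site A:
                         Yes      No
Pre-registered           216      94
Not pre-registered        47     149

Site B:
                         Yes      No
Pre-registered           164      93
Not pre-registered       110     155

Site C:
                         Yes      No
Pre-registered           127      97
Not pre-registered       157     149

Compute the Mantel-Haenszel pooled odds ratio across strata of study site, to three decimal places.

2.594

OR_MH = Σ(aᵢdᵢ/nᵢ) / Σ(bᵢcᵢ/nᵢ), where nᵢ is the stratum total.
Stratum 1 (Site A): n = 506; a·d/n = 216·149/506 = 63.6047; b·c/n = 94·47/506 = 8.7312
Stratum 2 (Site B): n = 522; a·d/n = 164·155/522 = 48.6973; b·c/n = 93·110/522 = 19.5977
Stratum 3 (Site C): n = 530; a·d/n = 127·149/530 = 35.7038; b·c/n = 97·157/530 = 28.7340
OR_MH = (63.6047 + 48.6973 + 35.7038) / (8.7312 + 19.5977 + 28.7340) = 148.0058 / 57.0629 = 2.59373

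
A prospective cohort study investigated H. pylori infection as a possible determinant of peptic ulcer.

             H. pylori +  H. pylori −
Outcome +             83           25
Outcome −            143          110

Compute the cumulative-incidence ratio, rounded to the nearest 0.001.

1.983

Reading the table with exposure as columns: a = 83 (H. pylori +, case), b = 143 (H. pylori +, non-case), c = 25 (H. pylori −, case), d = 110.
Risk in exposed = 83/226 = 0.36726; risk in unexposed = 25/135 = 0.18519.
RR = 0.36726 / 0.18519 = 1.98319
The risk among the exposed is 1.98 times that among the unexposed.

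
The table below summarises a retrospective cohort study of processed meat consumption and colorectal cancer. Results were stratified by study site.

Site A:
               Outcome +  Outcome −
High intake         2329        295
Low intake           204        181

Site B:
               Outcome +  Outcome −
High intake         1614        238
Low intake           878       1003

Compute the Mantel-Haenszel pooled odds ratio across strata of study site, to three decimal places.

OR_MH = Σ(aᵢdᵢ/nᵢ) / Σ(bᵢcᵢ/nᵢ), where nᵢ is the stratum total.
Stratum 1 (Site A): n = 3009; a·d/n = 2329·181/3009 = 140.0960; b·c/n = 295·204/3009 = 20.0000
Stratum 2 (Site B): n = 3733; a·d/n = 1614·1003/3733 = 433.6571; b·c/n = 238·878/3733 = 55.9775
OR_MH = (140.0960 + 433.6571) / (20.0000 + 55.9775) = 573.7532 / 75.9775 = 7.55162

7.552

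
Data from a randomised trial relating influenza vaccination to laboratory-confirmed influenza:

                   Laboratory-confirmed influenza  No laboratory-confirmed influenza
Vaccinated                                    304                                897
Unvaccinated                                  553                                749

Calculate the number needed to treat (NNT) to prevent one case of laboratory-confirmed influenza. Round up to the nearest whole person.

Risk in treated group = 304/1201 = 0.25312; risk in control = 553/1302 = 0.42473.
Absolute risk reduction = 0.42473 − 0.25312 = 0.17161
NNT = 1 / ARR = 1 / 0.17161 = 5.827 → round up → 6

6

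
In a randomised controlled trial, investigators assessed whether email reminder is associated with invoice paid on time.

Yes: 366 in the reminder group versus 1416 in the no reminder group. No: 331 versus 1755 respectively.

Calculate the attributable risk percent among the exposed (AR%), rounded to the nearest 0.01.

From the description: a = 366, b = 331, c = 1416, d = 1755.
Risk in exposed = 366/697 = 0.52511; risk in unexposed = 1416/3171 = 0.44655.
RR = 0.52511/0.44655 = 1.17593
AR% = (RR − 1)/RR × 100 = (1.17593 − 1)/1.17593 × 100 = 14.9609%

14.96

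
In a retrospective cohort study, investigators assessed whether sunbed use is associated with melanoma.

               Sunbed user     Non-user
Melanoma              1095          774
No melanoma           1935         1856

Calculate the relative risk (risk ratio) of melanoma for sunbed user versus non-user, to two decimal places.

1.23

Reading the table with exposure as columns: a = 1095 (Sunbed user, case), b = 1935 (Sunbed user, non-case), c = 774 (Non-user, case), d = 1856.
Risk in exposed = 1095/3030 = 0.36139; risk in unexposed = 774/2630 = 0.29430.
RR = 0.36139 / 0.29430 = 1.22797
The risk among the exposed is 1.23 times that among the unexposed.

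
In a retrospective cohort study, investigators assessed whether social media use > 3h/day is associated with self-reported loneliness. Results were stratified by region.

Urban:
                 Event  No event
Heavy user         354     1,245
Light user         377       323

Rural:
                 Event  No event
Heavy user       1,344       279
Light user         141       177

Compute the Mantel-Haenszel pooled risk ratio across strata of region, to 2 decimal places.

0.86

RR_MH = Σ(aᵢ·n₀ᵢ/nᵢ) / Σ(cᵢ·n₁ᵢ/nᵢ), with n₁ᵢ = aᵢ+bᵢ (exposed), n₀ᵢ = cᵢ+dᵢ (unexposed), nᵢ = n₁ᵢ+n₀ᵢ.
Stratum 1 (Urban): n₁ = 1599, n₀ = 700, n = 2299; a·n₀/n = 354·700/2299 = 107.7860; c·n₁/n = 377·1599/2299 = 262.2110
Stratum 2 (Rural): n₁ = 1623, n₀ = 318, n = 1941; a·n₀/n = 1344·318/1941 = 220.1917; c·n₁/n = 141·1623/1941 = 117.8995
RR_MH = (107.7860 + 220.1917) / (262.2110 + 117.8995) = 327.9776 / 380.1105 = 0.86285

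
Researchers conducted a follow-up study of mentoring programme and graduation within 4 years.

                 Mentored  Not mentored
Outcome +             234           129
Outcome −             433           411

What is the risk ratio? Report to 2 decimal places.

1.47

Reading the table with exposure as columns: a = 234 (Mentored, case), b = 433 (Mentored, non-case), c = 129 (Not mentored, case), d = 411.
Risk in exposed = 234/667 = 0.35082; risk in unexposed = 129/540 = 0.23889.
RR = 0.35082 / 0.23889 = 1.46857
The risk among the exposed is 1.47 times that among the unexposed.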